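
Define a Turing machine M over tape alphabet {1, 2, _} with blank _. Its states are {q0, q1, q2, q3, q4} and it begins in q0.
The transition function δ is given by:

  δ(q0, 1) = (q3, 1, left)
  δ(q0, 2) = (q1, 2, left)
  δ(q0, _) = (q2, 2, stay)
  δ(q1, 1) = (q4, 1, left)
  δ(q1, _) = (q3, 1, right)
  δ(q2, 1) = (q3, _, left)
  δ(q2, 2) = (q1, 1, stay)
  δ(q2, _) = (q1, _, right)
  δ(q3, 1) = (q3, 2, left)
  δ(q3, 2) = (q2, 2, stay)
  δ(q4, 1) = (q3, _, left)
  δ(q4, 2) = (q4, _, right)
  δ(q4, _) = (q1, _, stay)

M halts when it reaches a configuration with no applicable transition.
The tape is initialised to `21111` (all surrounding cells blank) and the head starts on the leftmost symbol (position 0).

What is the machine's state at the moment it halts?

q3

state=q0 head=0 tape=__[2]1111   (q0,2)→(q1,2,left)
state=q1 head=-1 tape=_[_]21111   (q1,_)→(q3,1,right)
state=q3 head=0 tape=_1[2]1111   (q3,2)→(q2,2,stay)
state=q2 head=0 tape=_1[2]1111   (q2,2)→(q1,1,stay)
state=q1 head=0 tape=_1[1]1111   (q1,1)→(q4,1,left)
state=q4 head=-1 tape=_[1]11111   (q4,1)→(q3,_,left)
state=q3 head=-2 tape=[_]_11111
No transition is defined for (q3, _); M halts in state q3.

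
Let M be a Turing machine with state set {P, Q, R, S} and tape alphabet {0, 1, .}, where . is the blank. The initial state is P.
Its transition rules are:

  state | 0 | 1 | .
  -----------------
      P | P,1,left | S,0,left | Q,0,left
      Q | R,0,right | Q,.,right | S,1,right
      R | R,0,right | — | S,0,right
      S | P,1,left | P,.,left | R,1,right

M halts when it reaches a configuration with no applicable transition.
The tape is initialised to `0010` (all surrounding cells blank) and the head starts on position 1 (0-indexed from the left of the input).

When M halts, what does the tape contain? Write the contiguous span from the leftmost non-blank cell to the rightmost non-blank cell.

1011110

state=P head=1 tape=...0[0]10   (P,0)→(P,1,left)
state=P head=0 tape=...[0]110   (P,0)→(P,1,left)
state=P head=-1 tape=..[.]1110   (P,.)→(Q,0,left)
state=Q head=-2 tape=.[.]01110   (Q,.)→(S,1,right)
state=S head=-1 tape=.1[0]1110   (S,0)→(P,1,left)
state=P head=-2 tape=.[1]11110   (P,1)→(S,0,left)
state=S head=-3 tape=[.]011110   (S,.)→(R,1,right)
state=R head=-2 tape=1[0]11110   (R,0)→(R,0,right)
state=R head=-1 tape=10[1]1110
The non-blank tape span at halt is 1011110.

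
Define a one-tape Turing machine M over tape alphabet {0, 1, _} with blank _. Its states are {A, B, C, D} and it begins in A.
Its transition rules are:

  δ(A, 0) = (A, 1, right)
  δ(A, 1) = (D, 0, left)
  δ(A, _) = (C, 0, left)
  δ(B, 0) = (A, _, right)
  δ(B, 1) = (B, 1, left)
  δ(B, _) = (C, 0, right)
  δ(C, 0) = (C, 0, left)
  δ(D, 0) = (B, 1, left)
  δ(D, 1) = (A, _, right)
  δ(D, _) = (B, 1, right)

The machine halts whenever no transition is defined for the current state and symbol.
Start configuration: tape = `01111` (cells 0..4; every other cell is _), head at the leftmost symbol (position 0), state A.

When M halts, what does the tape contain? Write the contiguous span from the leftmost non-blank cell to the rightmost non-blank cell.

10

state=A head=0 tape=[0]1111_   (A,0)→(A,1,right)
state=A head=1 tape=1[1]111_   (A,1)→(D,0,left)
state=D head=0 tape=[1]0111_   (D,1)→(A,_,right)
state=A head=1 tape=_[0]111_   (A,0)→(A,1,right)
state=A head=2 tape=_1[1]11_   (A,1)→(D,0,left)
state=D head=1 tape=_[1]011_   (D,1)→(A,_,right)
state=A head=2 tape=__[0]11_   (A,0)→(A,1,right)
state=A head=3 tape=__1[1]1_   (A,1)→(D,0,left)
state=D head=2 tape=__[1]01_   (D,1)→(A,_,right)
state=A head=3 tape=___[0]1_   (A,0)→(A,1,right)
state=A head=4 tape=___1[1]_   (A,1)→(D,0,left)
state=D head=3 tape=___[1]0_   (D,1)→(A,_,right)
state=A head=4 tape=____[0]_   (A,0)→(A,1,right)
state=A head=5 tape=____1[_]   (A,_)→(C,0,left)
state=C head=4 tape=____[1]0
The non-blank tape span at halt is 10.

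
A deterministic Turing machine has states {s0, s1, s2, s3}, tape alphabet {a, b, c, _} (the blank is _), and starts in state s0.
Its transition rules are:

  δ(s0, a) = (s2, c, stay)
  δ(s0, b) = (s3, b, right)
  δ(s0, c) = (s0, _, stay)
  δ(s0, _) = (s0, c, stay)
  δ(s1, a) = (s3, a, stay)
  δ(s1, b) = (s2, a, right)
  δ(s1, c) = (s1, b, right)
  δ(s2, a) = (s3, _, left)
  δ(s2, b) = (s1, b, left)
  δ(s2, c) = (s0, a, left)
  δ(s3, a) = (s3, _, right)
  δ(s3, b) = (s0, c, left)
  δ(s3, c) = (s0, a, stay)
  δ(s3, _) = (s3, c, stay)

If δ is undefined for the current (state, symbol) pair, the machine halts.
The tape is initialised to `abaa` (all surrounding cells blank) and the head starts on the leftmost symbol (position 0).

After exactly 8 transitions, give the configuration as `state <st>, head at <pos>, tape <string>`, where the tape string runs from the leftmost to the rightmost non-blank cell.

state s0, head at -1, tape abaa

s0 | _[a]baa   read a → write c, move stay, go to s2
s2 | _[c]baa   read c → write a, move left, go to s0
s0 | [_]abaa   read _ → write c, move stay, go to s0
s0 | [c]abaa   read c → write _, move stay, go to s0
s0 | [_]abaa   read _ → write c, move stay, go to s0
s0 | [c]abaa   read c → write _, move stay, go to s0
s0 | [_]abaa   read _ → write c, move stay, go to s0
s0 | [c]abaa   read c → write _, move stay, go to s0
s0 | [_]abaa
After 8 steps: state s0, head at -1, tape abaa.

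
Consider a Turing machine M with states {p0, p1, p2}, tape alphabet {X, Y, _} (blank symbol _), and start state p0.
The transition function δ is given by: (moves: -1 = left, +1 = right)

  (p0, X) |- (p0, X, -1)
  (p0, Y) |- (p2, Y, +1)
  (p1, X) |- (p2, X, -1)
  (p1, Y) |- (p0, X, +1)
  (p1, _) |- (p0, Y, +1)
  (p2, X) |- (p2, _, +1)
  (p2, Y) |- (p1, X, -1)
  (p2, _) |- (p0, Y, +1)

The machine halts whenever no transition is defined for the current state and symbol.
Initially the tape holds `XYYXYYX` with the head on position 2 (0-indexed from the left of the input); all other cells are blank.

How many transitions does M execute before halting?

p0 | XY[Y]XYYX__   read Y → write Y, move +1, go to p2
p2 | XYY[X]YYX__   read X → write _, move +1, go to p2
p2 | XYY_[Y]YX__   read Y → write X, move -1, go to p1
p1 | XYY[_]XYX__   read _ → write Y, move +1, go to p0
p0 | XYYY[X]YX__   read X → write X, move -1, go to p0
p0 | XYY[Y]XYX__   read Y → write Y, move +1, go to p2
p2 | XYYY[X]YX__   read X → write _, move +1, go to p2
p2 | XYYY_[Y]X__   read Y → write X, move -1, go to p1
p1 | XYYY[_]XX__   read _ → write Y, move +1, go to p0
p0 | XYYYY[X]X__   read X → write X, move -1, go to p0
p0 | XYYY[Y]XX__   read Y → write Y, move +1, go to p2
p2 | XYYYY[X]X__   read X → write _, move +1, go to p2
p2 | XYYYY_[X]__   read X → write _, move +1, go to p2
p2 | XYYYY__[_]_   read _ → write Y, move +1, go to p0
p0 | XYYYY__Y[_]
M halts after 14 transitions.

14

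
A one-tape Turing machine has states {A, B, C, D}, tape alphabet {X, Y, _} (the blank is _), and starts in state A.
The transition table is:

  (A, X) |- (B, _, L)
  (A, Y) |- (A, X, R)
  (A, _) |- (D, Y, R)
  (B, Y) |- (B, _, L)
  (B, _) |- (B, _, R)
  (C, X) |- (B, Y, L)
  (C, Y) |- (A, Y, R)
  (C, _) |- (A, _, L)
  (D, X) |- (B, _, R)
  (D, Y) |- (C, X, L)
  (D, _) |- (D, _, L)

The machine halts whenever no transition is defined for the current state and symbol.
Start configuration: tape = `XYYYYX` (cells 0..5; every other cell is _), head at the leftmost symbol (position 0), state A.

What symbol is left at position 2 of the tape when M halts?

A | _[X]YYYYX   read X → write _, move L, go to B
B | [_]_YYYYX   read _ → write _, move R, go to B
B | _[_]YYYYX   read _ → write _, move R, go to B
B | __[Y]YYYX   read Y → write _, move L, go to B
B | _[_]_YYYX   read _ → write _, move R, go to B
B | __[_]YYYX   read _ → write _, move R, go to B
B | ___[Y]YYX   read Y → write _, move L, go to B
B | __[_]_YYX   read _ → write _, move R, go to B
B | ___[_]YYX   read _ → write _, move R, go to B
B | ____[Y]YX   read Y → write _, move L, go to B
B | ___[_]_YX   read _ → write _, move R, go to B
B | ____[_]YX   read _ → write _, move R, go to B
B | _____[Y]X   read Y → write _, move L, go to B
B | ____[_]_X   read _ → write _, move R, go to B
B | _____[_]X   read _ → write _, move R, go to B
B | ______[X]
Cell 2 holds _ when M halts.

_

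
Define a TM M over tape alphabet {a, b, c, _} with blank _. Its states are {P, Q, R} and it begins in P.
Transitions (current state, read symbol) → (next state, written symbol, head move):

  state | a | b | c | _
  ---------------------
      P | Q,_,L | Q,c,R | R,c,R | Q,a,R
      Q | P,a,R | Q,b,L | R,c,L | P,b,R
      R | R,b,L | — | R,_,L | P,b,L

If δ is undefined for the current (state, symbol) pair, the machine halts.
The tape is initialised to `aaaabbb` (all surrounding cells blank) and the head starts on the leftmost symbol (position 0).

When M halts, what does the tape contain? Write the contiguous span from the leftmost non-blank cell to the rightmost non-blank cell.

bbbbbcbb

state=P head=0 tape=_[a]aaabbb   (P,a)→(Q,_,L)
state=Q head=-1 tape=[_]_aaabbb   (Q,_)→(P,b,R)
state=P head=0 tape=b[_]aaabbb   (P,_)→(Q,a,R)
state=Q head=1 tape=ba[a]aabbb   (Q,a)→(P,a,R)
state=P head=2 tape=baa[a]abbb   (P,a)→(Q,_,L)
state=Q head=1 tape=ba[a]_abbb   (Q,a)→(P,a,R)
state=P head=2 tape=baa[_]abbb   (P,_)→(Q,a,R)
state=Q head=3 tape=baaa[a]bbb   (Q,a)→(P,a,R)
state=P head=4 tape=baaaa[b]bb   (P,b)→(Q,c,R)
state=Q head=5 tape=baaaac[b]b   (Q,b)→(Q,b,L)
state=Q head=4 tape=baaaa[c]bb   (Q,c)→(R,c,L)
state=R head=3 tape=baaa[a]cbb   (R,a)→(R,b,L)
state=R head=2 tape=baa[a]bcbb   (R,a)→(R,b,L)
state=R head=1 tape=ba[a]bbcbb   (R,a)→(R,b,L)
state=R head=0 tape=b[a]bbbcbb   (R,a)→(R,b,L)
state=R head=-1 tape=[b]bbbbcbb
The non-blank tape span at halt is bbbbbcbb.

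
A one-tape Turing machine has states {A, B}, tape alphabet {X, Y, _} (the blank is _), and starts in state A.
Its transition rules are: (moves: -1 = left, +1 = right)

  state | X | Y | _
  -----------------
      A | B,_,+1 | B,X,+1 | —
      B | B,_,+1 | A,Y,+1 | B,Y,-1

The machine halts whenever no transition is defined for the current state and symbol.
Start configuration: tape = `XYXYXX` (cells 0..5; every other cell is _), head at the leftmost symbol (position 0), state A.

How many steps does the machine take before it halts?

16

A | [X]YXYXX___   read X → write _, move +1, go to B
B | _[Y]XYXX___   read Y → write Y, move +1, go to A
A | _Y[X]YXX___   read X → write _, move +1, go to B
B | _Y_[Y]XX___   read Y → write Y, move +1, go to A
A | _Y_Y[X]X___   read X → write _, move +1, go to B
B | _Y_Y_[X]___   read X → write _, move +1, go to B
B | _Y_Y__[_]__   read _ → write Y, move -1, go to B
B | _Y_Y_[_]Y__   read _ → write Y, move -1, go to B
B | _Y_Y[_]YY__   read _ → write Y, move -1, go to B
B | _Y_[Y]YYY__   read Y → write Y, move +1, go to A
A | _Y_Y[Y]YY__   read Y → write X, move +1, go to B
B | _Y_YX[Y]Y__   read Y → write Y, move +1, go to A
A | _Y_YXY[Y]__   read Y → write X, move +1, go to B
B | _Y_YXYX[_]_   read _ → write Y, move -1, go to B
B | _Y_YXY[X]Y_   read X → write _, move +1, go to B
B | _Y_YXY_[Y]_   read Y → write Y, move +1, go to A
A | _Y_YXY_Y[_]
M halts after 16 transitions.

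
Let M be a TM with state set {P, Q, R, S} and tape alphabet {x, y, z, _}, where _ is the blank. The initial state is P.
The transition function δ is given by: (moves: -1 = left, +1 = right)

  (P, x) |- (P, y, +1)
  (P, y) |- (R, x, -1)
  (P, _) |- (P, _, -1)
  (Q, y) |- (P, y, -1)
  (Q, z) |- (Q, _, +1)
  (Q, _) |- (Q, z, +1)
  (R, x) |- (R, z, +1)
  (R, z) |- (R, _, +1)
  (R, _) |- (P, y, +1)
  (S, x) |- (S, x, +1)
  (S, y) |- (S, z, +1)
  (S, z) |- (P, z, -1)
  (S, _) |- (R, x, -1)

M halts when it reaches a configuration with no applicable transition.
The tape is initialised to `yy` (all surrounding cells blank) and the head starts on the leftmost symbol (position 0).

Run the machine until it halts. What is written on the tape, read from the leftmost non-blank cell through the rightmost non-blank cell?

yyx

P | _[y]y   read y → write x, move -1, go to R
R | [_]xy   read _ → write y, move +1, go to P
P | y[x]y   read x → write y, move +1, go to P
P | yy[y]   read y → write x, move -1, go to R
R | y[y]x
The non-blank tape span at halt is yyx.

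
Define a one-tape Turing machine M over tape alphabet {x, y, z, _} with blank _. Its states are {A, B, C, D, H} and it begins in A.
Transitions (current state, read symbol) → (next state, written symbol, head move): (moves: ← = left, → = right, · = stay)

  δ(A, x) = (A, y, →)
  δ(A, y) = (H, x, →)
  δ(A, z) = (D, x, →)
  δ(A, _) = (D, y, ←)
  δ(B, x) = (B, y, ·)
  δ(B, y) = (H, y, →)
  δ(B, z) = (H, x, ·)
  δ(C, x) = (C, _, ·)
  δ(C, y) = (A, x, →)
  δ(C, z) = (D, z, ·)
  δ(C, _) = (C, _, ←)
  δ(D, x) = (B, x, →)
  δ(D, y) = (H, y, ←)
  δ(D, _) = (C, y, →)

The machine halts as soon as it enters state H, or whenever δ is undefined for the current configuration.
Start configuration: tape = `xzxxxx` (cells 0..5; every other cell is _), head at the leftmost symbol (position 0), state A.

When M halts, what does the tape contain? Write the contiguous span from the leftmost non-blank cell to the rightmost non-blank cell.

yxxyxx

state=A head=0 tape=[x]zxxxx   (A,x)→(A,y,→)
state=A head=1 tape=y[z]xxxx   (A,z)→(D,x,→)
state=D head=2 tape=yx[x]xxx   (D,x)→(B,x,→)
state=B head=3 tape=yxx[x]xx   (B,x)→(B,y,·)
state=B head=3 tape=yxx[y]xx   (B,y)→(H,y,→)
state=H head=4 tape=yxxy[x]x
The non-blank tape span at halt is yxxyxx.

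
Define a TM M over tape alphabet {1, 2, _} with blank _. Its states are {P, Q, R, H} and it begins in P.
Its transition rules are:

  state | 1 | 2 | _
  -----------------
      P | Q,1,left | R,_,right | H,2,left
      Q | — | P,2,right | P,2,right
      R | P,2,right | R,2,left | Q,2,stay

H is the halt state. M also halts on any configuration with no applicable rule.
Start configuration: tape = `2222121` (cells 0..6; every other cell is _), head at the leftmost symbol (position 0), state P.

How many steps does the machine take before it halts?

17

state=P head=0 tape=[2]222121_   (P,2)→(R,_,right)
state=R head=1 tape=_[2]22121_   (R,2)→(R,2,left)
state=R head=0 tape=[_]222121_   (R,_)→(Q,2,stay)
state=Q head=0 tape=[2]222121_   (Q,2)→(P,2,right)
state=P head=1 tape=2[2]22121_   (P,2)→(R,_,right)
state=R head=2 tape=2_[2]2121_   (R,2)→(R,2,left)
state=R head=1 tape=2[_]22121_   (R,_)→(Q,2,stay)
state=Q head=1 tape=2[2]22121_   (Q,2)→(P,2,right)
state=P head=2 tape=22[2]2121_   (P,2)→(R,_,right)
state=R head=3 tape=22_[2]121_   (R,2)→(R,2,left)
state=R head=2 tape=22[_]2121_   (R,_)→(Q,2,stay)
state=Q head=2 tape=22[2]2121_   (Q,2)→(P,2,right)
state=P head=3 tape=222[2]121_   (P,2)→(R,_,right)
state=R head=4 tape=222_[1]21_   (R,1)→(P,2,right)
state=P head=5 tape=222_2[2]1_   (P,2)→(R,_,right)
state=R head=6 tape=222_2_[1]_   (R,1)→(P,2,right)
state=P head=7 tape=222_2_2[_]   (P,_)→(H,2,left)
state=H head=6 tape=222_2_[2]2
M halts after 17 transitions.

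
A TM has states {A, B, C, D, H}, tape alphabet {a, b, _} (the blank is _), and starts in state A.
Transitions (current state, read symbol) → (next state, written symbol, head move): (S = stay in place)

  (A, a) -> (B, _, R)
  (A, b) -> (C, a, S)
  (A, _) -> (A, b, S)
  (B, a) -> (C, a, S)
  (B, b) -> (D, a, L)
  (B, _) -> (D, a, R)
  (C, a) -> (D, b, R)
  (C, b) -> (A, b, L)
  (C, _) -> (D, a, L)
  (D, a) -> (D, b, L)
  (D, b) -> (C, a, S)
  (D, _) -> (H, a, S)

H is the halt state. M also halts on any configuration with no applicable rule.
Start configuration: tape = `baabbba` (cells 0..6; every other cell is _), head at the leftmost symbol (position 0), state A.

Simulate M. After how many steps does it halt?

24

state=A head=0 tape=[b]aabbba_   (A,b)→(C,a,S)
state=C head=0 tape=[a]aabbba_   (C,a)→(D,b,R)
state=D head=1 tape=b[a]abbba_   (D,a)→(D,b,L)
state=D head=0 tape=[b]babbba_   (D,b)→(C,a,S)
state=C head=0 tape=[a]babbba_   (C,a)→(D,b,R)
state=D head=1 tape=b[b]abbba_   (D,b)→(C,a,S)
state=C head=1 tape=b[a]abbba_   (C,a)→(D,b,R)
state=D head=2 tape=bb[a]bbba_   (D,a)→(D,b,L)
state=D head=1 tape=b[b]bbbba_   (D,b)→(C,a,S)
state=C head=1 tape=b[a]bbbba_   (C,a)→(D,b,R)
state=D head=2 tape=bb[b]bbba_   (D,b)→(C,a,S)
state=C head=2 tape=bb[a]bbba_   (C,a)→(D,b,R)
state=D head=3 tape=bbb[b]bba_   (D,b)→(C,a,S)
state=C head=3 tape=bbb[a]bba_   (C,a)→(D,b,R)
state=D head=4 tape=bbbb[b]ba_   (D,b)→(C,a,S)
state=C head=4 tape=bbbb[a]ba_   (C,a)→(D,b,R)
state=D head=5 tape=bbbbb[b]a_   (D,b)→(C,a,S)
state=C head=5 tape=bbbbb[a]a_   (C,a)→(D,b,R)
state=D head=6 tape=bbbbbb[a]_   (D,a)→(D,b,L)
state=D head=5 tape=bbbbb[b]b_   (D,b)→(C,a,S)
state=C head=5 tape=bbbbb[a]b_   (C,a)→(D,b,R)
state=D head=6 tape=bbbbbb[b]_   (D,b)→(C,a,S)
state=C head=6 tape=bbbbbb[a]_   (C,a)→(D,b,R)
state=D head=7 tape=bbbbbbb[_]   (D,_)→(H,a,S)
state=H head=7 tape=bbbbbbb[a]
M halts after 24 transitions.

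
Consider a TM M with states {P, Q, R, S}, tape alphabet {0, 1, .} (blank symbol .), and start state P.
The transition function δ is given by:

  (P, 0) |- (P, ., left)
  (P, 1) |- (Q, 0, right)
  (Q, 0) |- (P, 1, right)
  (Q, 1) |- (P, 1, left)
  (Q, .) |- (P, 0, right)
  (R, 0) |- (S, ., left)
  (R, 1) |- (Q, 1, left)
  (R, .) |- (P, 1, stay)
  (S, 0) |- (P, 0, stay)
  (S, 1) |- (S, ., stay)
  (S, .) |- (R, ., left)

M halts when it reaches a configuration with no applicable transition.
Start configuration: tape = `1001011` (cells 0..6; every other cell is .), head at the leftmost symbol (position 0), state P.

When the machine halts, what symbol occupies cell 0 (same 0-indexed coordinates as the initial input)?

0

state=P head=0 tape=[1]001011..   (P,1)→(Q,0,right)
state=Q head=1 tape=0[0]01011..   (Q,0)→(P,1,right)
state=P head=2 tape=01[0]1011..   (P,0)→(P,.,left)
state=P head=1 tape=0[1].1011..   (P,1)→(Q,0,right)
state=Q head=2 tape=00[.]1011..   (Q,.)→(P,0,right)
state=P head=3 tape=000[1]011..   (P,1)→(Q,0,right)
state=Q head=4 tape=0000[0]11..   (Q,0)→(P,1,right)
state=P head=5 tape=00001[1]1..   (P,1)→(Q,0,right)
state=Q head=6 tape=000010[1]..   (Q,1)→(P,1,left)
state=P head=5 tape=00001[0]1..   (P,0)→(P,.,left)
state=P head=4 tape=0000[1].1..   (P,1)→(Q,0,right)
state=Q head=5 tape=00000[.]1..   (Q,.)→(P,0,right)
state=P head=6 tape=000000[1]..   (P,1)→(Q,0,right)
state=Q head=7 tape=0000000[.].   (Q,.)→(P,0,right)
state=P head=8 tape=00000000[.]
Cell 0 holds 0 when M halts.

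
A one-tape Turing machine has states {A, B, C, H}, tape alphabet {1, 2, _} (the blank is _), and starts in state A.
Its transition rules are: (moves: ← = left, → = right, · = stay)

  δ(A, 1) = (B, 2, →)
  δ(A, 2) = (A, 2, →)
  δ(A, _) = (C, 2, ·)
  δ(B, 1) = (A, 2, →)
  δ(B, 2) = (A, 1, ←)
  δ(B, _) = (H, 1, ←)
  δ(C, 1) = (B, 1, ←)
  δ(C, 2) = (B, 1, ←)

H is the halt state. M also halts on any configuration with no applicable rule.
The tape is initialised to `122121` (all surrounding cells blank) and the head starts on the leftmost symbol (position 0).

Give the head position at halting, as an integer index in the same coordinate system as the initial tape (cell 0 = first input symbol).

5

state=A head=0 tape=[1]22121_   (A,1)→(B,2,→)
state=B head=1 tape=2[2]2121_   (B,2)→(A,1,←)
state=A head=0 tape=[2]12121_   (A,2)→(A,2,→)
state=A head=1 tape=2[1]2121_   (A,1)→(B,2,→)
state=B head=2 tape=22[2]121_   (B,2)→(A,1,←)
state=A head=1 tape=2[2]1121_   (A,2)→(A,2,→)
state=A head=2 tape=22[1]121_   (A,1)→(B,2,→)
state=B head=3 tape=222[1]21_   (B,1)→(A,2,→)
state=A head=4 tape=2222[2]1_   (A,2)→(A,2,→)
state=A head=5 tape=22222[1]_   (A,1)→(B,2,→)
state=B head=6 tape=222222[_]   (B,_)→(H,1,←)
state=H head=5 tape=22222[2]1
At halt the head is at cell 5.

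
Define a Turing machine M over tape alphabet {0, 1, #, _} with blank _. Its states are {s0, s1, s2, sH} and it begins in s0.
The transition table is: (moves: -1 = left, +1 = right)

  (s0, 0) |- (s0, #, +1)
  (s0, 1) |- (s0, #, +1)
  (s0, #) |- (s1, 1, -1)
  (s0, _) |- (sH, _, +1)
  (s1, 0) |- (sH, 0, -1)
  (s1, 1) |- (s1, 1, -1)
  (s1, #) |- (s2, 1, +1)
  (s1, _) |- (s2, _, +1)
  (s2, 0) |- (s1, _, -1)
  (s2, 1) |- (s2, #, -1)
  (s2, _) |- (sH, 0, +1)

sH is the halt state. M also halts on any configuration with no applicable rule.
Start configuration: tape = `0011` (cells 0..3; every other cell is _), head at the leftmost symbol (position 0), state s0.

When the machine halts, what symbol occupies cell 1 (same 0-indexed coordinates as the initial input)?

s0 | [0]011__   read 0 → write #, move +1, go to s0
s0 | #[0]11__   read 0 → write #, move +1, go to s0
s0 | ##[1]1__   read 1 → write #, move +1, go to s0
s0 | ###[1]__   read 1 → write #, move +1, go to s0
s0 | ####[_]_   read _ → write _, move +1, go to sH
sH | ####_[_]
Cell 1 holds # when M halts.

#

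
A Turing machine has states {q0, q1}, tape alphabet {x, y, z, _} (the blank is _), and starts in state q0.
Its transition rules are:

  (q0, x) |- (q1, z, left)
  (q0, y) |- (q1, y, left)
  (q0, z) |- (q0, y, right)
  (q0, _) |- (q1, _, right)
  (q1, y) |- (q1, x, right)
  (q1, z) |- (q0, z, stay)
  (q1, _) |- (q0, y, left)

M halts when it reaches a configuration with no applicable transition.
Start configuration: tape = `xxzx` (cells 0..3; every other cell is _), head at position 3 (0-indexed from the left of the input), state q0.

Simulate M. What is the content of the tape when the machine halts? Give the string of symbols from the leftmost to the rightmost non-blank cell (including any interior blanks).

xxxxxxzy

state=q0 head=3 tape=xxz[x]____   (q0,x)→(q1,z,left)
state=q1 head=2 tape=xx[z]z____   (q1,z)→(q0,z,stay)
state=q0 head=2 tape=xx[z]z____   (q0,z)→(q0,y,right)
state=q0 head=3 tape=xxy[z]____   (q0,z)→(q0,y,right)
state=q0 head=4 tape=xxyy[_]___   (q0,_)→(q1,_,right)
state=q1 head=5 tape=xxyy_[_]__   (q1,_)→(q0,y,left)
state=q0 head=4 tape=xxyy[_]y__   (q0,_)→(q1,_,right)
state=q1 head=5 tape=xxyy_[y]__   (q1,y)→(q1,x,right)
state=q1 head=6 tape=xxyy_x[_]_   (q1,_)→(q0,y,left)
state=q0 head=5 tape=xxyy_[x]y_   (q0,x)→(q1,z,left)
state=q1 head=4 tape=xxyy[_]zy_   (q1,_)→(q0,y,left)
state=q0 head=3 tape=xxy[y]yzy_   (q0,y)→(q1,y,left)
state=q1 head=2 tape=xx[y]yyzy_   (q1,y)→(q1,x,right)
state=q1 head=3 tape=xxx[y]yzy_   (q1,y)→(q1,x,right)
state=q1 head=4 tape=xxxx[y]zy_   (q1,y)→(q1,x,right)
state=q1 head=5 tape=xxxxx[z]y_   (q1,z)→(q0,z,stay)
state=q0 head=5 tape=xxxxx[z]y_   (q0,z)→(q0,y,right)
state=q0 head=6 tape=xxxxxy[y]_   (q0,y)→(q1,y,left)
state=q1 head=5 tape=xxxxx[y]y_   (q1,y)→(q1,x,right)
state=q1 head=6 tape=xxxxxx[y]_   (q1,y)→(q1,x,right)
state=q1 head=7 tape=xxxxxxx[_]   (q1,_)→(q0,y,left)
state=q0 head=6 tape=xxxxxx[x]y   (q0,x)→(q1,z,left)
state=q1 head=5 tape=xxxxx[x]zy
The non-blank tape span at halt is xxxxxxzy.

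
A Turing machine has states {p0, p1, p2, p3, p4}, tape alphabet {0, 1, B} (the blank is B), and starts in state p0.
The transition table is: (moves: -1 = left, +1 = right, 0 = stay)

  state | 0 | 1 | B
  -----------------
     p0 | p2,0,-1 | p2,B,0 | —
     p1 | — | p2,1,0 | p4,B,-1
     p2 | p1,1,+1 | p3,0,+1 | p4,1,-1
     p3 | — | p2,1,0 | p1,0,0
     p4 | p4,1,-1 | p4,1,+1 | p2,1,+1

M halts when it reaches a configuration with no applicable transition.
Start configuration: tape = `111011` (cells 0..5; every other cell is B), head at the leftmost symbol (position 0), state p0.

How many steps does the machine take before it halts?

8

p0 | B[1]11011   read 1 → write B, move 0, go to p2
p2 | B[B]11011   read B → write 1, move -1, go to p4
p4 | [B]111011   read B → write 1, move +1, go to p2
p2 | 1[1]11011   read 1 → write 0, move +1, go to p3
p3 | 10[1]1011   read 1 → write 1, move 0, go to p2
p2 | 10[1]1011   read 1 → write 0, move +1, go to p3
p3 | 100[1]011   read 1 → write 1, move 0, go to p2
p2 | 100[1]011   read 1 → write 0, move +1, go to p3
p3 | 1000[0]11
M halts after 8 transitions.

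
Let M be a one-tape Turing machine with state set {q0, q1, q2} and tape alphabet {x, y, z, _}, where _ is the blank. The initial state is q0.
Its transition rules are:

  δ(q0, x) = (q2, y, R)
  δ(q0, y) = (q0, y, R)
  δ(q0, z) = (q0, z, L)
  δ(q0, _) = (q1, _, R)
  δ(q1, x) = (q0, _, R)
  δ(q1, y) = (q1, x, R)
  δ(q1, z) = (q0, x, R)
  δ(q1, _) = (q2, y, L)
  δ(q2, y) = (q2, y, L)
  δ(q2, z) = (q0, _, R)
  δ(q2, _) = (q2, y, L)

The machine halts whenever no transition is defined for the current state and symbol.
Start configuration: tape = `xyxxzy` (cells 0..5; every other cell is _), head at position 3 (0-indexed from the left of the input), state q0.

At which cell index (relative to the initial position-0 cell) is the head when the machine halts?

q0 | xyx[x]zy__   read x → write y, move R, go to q2
q2 | xyxy[z]y__   read z → write _, move R, go to q0
q0 | xyxy_[y]__   read y → write y, move R, go to q0
q0 | xyxy_y[_]_   read _ → write _, move R, go to q1
q1 | xyxy_y_[_]   read _ → write y, move L, go to q2
q2 | xyxy_y[_]y   read _ → write y, move L, go to q2
q2 | xyxy_[y]yy   read y → write y, move L, go to q2
q2 | xyxy[_]yyy   read _ → write y, move L, go to q2
q2 | xyx[y]yyyy   read y → write y, move L, go to q2
q2 | xy[x]yyyyy
At halt the head is at cell 2.

2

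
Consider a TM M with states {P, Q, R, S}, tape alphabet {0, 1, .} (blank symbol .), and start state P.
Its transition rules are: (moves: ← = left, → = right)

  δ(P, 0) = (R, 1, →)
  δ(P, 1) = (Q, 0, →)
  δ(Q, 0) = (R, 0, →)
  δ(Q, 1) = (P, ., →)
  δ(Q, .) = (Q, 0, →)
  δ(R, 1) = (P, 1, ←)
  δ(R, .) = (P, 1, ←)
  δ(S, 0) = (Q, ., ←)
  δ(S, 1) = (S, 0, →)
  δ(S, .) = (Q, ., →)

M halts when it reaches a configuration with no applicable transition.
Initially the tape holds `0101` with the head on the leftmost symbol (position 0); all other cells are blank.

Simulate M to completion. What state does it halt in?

P

state=P head=0 tape=[0]101.   (P,0)→(R,1,→)
state=R head=1 tape=1[1]01.   (R,1)→(P,1,←)
state=P head=0 tape=[1]101.   (P,1)→(Q,0,→)
state=Q head=1 tape=0[1]01.   (Q,1)→(P,.,→)
state=P head=2 tape=0.[0]1.   (P,0)→(R,1,→)
state=R head=3 tape=0.1[1].   (R,1)→(P,1,←)
state=P head=2 tape=0.[1]1.   (P,1)→(Q,0,→)
state=Q head=3 tape=0.0[1].   (Q,1)→(P,.,→)
state=P head=4 tape=0.0.[.]
No transition is defined for (P, .); M halts in state P.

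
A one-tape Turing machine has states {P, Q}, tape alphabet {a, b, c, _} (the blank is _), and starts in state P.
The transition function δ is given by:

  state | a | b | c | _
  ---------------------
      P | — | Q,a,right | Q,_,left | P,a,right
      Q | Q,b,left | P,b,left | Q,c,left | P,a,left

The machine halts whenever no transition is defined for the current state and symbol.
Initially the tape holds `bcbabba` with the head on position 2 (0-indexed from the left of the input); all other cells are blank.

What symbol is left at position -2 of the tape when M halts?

state=P head=2 tape=___bc[b]abba   (P,b)→(Q,a,right)
state=Q head=3 tape=___bca[a]bba   (Q,a)→(Q,b,left)
state=Q head=2 tape=___bc[a]bbba   (Q,a)→(Q,b,left)
state=Q head=1 tape=___b[c]bbbba   (Q,c)→(Q,c,left)
state=Q head=0 tape=___[b]cbbbba   (Q,b)→(P,b,left)
state=P head=-1 tape=__[_]bcbbbba   (P,_)→(P,a,right)
state=P head=0 tape=__a[b]cbbbba   (P,b)→(Q,a,right)
state=Q head=1 tape=__aa[c]bbbba   (Q,c)→(Q,c,left)
state=Q head=0 tape=__a[a]cbbbba   (Q,a)→(Q,b,left)
state=Q head=-1 tape=__[a]bcbbbba   (Q,a)→(Q,b,left)
state=Q head=-2 tape=_[_]bbcbbbba   (Q,_)→(P,a,left)
state=P head=-3 tape=[_]abbcbbbba   (P,_)→(P,a,right)
state=P head=-2 tape=a[a]bbcbbbba
Cell -2 holds a when M halts.

a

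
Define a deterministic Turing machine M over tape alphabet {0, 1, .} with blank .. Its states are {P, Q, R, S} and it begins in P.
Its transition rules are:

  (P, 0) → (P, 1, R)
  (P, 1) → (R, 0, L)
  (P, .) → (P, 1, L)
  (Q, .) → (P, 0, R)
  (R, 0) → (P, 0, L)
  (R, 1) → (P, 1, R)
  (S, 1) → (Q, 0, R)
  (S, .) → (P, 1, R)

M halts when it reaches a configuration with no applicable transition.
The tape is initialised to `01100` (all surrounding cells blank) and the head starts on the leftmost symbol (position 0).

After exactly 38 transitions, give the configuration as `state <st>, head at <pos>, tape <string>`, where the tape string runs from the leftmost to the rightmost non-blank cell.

state P, head at 8, tape 1111111111

P | [0]1100.....   read 0 → write 1, move R, go to P
P | 1[1]100.....   read 1 → write 0, move L, go to R
R | [1]0100.....   read 1 → write 1, move R, go to P
P | 1[0]100.....   read 0 → write 1, move R, go to P
P | 11[1]00.....   read 1 → write 0, move L, go to R
R | 1[1]000.....   read 1 → write 1, move R, go to P
P | 11[0]00.....   read 0 → write 1, move R, go to P
P | 111[0]0.....   read 0 → write 1, move R, go to P
P | 1111[0].....   read 0 → write 1, move R, go to P
P | 11111[.]....   read . → write 1, move L, go to P
P | 1111[1]1....   read 1 → write 0, move L, go to R
R | 111[1]01....   read 1 → write 1, move R, go to P
P | 1111[0]1....   read 0 → write 1, move R, go to P
P | 11111[1]....   read 1 → write 0, move L, go to R
R | 1111[1]0....   read 1 → write 1, move R, go to P
P | 11111[0]....   read 0 → write 1, move R, go to P
P | 111111[.]...   read . → write 1, move L, go to P
P | 11111[1]1...   read 1 → write 0, move L, go to R
R | 1111[1]01...   read 1 → write 1, move R, go to P
P | 11111[0]1...   read 0 → write 1, move R, go to P
P | 111111[1]...   read 1 → write 0, move L, go to R
R | 11111[1]0...   read 1 → write 1, move R, go to P
P | 111111[0]...   read 0 → write 1, move R, go to P
P | 1111111[.]..   read . → write 1, move L, go to P
P | 111111[1]1..   read 1 → write 0, move L, go to R
R | 11111[1]01..   read 1 → write 1, move R, go to P
P | 111111[0]1..   read 0 → write 1, move R, go to P
P | 1111111[1]..   read 1 → write 0, move L, go to R
R | 111111[1]0..   read 1 → write 1, move R, go to P
P | 1111111[0]..   read 0 → write 1, move R, go to P
P | 11111111[.].   read . → write 1, move L, go to P
P | 1111111[1]1.   read 1 → write 0, move L, go to R
R | 111111[1]01.   read 1 → write 1, move R, go to P
P | 1111111[0]1.   read 0 → write 1, move R, go to P
P | 11111111[1].   read 1 → write 0, move L, go to R
R | 1111111[1]0.   read 1 → write 1, move R, go to P
P | 11111111[0].   read 0 → write 1, move R, go to P
P | 111111111[.]   read . → write 1, move L, go to P
P | 11111111[1]1
After 38 steps: state P, head at 8, tape 1111111111.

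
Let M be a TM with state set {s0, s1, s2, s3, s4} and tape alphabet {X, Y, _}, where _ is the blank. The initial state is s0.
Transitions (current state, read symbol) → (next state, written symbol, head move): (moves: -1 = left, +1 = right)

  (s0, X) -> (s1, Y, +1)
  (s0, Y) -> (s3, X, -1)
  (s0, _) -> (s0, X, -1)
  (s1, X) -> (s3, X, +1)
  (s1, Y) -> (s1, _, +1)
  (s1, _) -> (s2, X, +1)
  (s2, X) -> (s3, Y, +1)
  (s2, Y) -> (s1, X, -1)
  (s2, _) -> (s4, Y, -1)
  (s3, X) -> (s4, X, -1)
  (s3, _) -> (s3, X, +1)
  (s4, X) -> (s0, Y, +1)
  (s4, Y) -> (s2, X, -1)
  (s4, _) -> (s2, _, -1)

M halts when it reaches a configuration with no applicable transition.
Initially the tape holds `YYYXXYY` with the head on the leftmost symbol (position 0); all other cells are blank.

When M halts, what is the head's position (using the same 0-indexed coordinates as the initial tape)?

state=s0 head=0 tape=_[Y]YYXXYY__   (s0,Y)→(s3,X,-1)
state=s3 head=-1 tape=[_]XYYXXYY__   (s3,_)→(s3,X,+1)
state=s3 head=0 tape=X[X]YYXXYY__   (s3,X)→(s4,X,-1)
state=s4 head=-1 tape=[X]XYYXXYY__   (s4,X)→(s0,Y,+1)
state=s0 head=0 tape=Y[X]YYXXYY__   (s0,X)→(s1,Y,+1)
state=s1 head=1 tape=YY[Y]YXXYY__   (s1,Y)→(s1,_,+1)
state=s1 head=2 tape=YY_[Y]XXYY__   (s1,Y)→(s1,_,+1)
state=s1 head=3 tape=YY__[X]XYY__   (s1,X)→(s3,X,+1)
state=s3 head=4 tape=YY__X[X]YY__   (s3,X)→(s4,X,-1)
state=s4 head=3 tape=YY__[X]XYY__   (s4,X)→(s0,Y,+1)
state=s0 head=4 tape=YY__Y[X]YY__   (s0,X)→(s1,Y,+1)
state=s1 head=5 tape=YY__YY[Y]Y__   (s1,Y)→(s1,_,+1)
state=s1 head=6 tape=YY__YY_[Y]__   (s1,Y)→(s1,_,+1)
state=s1 head=7 tape=YY__YY__[_]_   (s1,_)→(s2,X,+1)
state=s2 head=8 tape=YY__YY__X[_]   (s2,_)→(s4,Y,-1)
state=s4 head=7 tape=YY__YY__[X]Y   (s4,X)→(s0,Y,+1)
state=s0 head=8 tape=YY__YY__Y[Y]   (s0,Y)→(s3,X,-1)
state=s3 head=7 tape=YY__YY__[Y]X
At halt the head is at cell 7.

7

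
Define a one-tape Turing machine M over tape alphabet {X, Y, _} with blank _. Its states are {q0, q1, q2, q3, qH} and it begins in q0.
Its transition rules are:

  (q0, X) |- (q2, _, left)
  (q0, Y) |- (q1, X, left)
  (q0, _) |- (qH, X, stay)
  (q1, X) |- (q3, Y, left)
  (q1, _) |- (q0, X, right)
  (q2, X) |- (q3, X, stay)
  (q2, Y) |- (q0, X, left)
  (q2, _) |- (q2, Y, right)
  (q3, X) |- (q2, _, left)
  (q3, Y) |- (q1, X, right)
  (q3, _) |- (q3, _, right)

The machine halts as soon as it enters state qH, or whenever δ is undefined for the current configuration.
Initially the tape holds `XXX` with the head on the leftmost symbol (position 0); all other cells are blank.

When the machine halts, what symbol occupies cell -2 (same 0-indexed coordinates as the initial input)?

X

state=q0 head=0 tape=___[X]XX   (q0,X)→(q2,_,left)
state=q2 head=-1 tape=__[_]_XX   (q2,_)→(q2,Y,right)
state=q2 head=0 tape=__Y[_]XX   (q2,_)→(q2,Y,right)
state=q2 head=1 tape=__YY[X]X   (q2,X)→(q3,X,stay)
state=q3 head=1 tape=__YY[X]X   (q3,X)→(q2,_,left)
state=q2 head=0 tape=__Y[Y]_X   (q2,Y)→(q0,X,left)
state=q0 head=-1 tape=__[Y]X_X   (q0,Y)→(q1,X,left)
state=q1 head=-2 tape=_[_]XX_X   (q1,_)→(q0,X,right)
state=q0 head=-1 tape=_X[X]X_X   (q0,X)→(q2,_,left)
state=q2 head=-2 tape=_[X]_X_X   (q2,X)→(q3,X,stay)
state=q3 head=-2 tape=_[X]_X_X   (q3,X)→(q2,_,left)
state=q2 head=-3 tape=[_]__X_X   (q2,_)→(q2,Y,right)
state=q2 head=-2 tape=Y[_]_X_X   (q2,_)→(q2,Y,right)
state=q2 head=-1 tape=YY[_]X_X   (q2,_)→(q2,Y,right)
state=q2 head=0 tape=YYY[X]_X   (q2,X)→(q3,X,stay)
state=q3 head=0 tape=YYY[X]_X   (q3,X)→(q2,_,left)
state=q2 head=-1 tape=YY[Y]__X   (q2,Y)→(q0,X,left)
state=q0 head=-2 tape=Y[Y]X__X   (q0,Y)→(q1,X,left)
state=q1 head=-3 tape=[Y]XX__X
Cell -2 holds X when M halts.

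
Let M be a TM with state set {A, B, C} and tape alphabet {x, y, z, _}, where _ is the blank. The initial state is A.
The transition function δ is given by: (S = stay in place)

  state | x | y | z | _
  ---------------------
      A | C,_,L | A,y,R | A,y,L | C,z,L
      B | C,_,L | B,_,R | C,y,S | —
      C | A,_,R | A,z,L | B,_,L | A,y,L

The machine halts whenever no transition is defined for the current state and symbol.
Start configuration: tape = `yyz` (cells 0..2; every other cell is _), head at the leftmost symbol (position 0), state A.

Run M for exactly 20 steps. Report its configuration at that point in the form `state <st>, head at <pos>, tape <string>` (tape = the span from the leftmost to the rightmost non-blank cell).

state=A head=0 tape=[y]yz__   (A,y)→(A,y,R)
state=A head=1 tape=y[y]z__   (A,y)→(A,y,R)
state=A head=2 tape=yy[z]__   (A,z)→(A,y,L)
state=A head=1 tape=y[y]y__   (A,y)→(A,y,R)
state=A head=2 tape=yy[y]__   (A,y)→(A,y,R)
state=A head=3 tape=yyy[_]_   (A,_)→(C,z,L)
state=C head=2 tape=yy[y]z_   (C,y)→(A,z,L)
state=A head=1 tape=y[y]zz_   (A,y)→(A,y,R)
state=A head=2 tape=yy[z]z_   (A,z)→(A,y,L)
state=A head=1 tape=y[y]yz_   (A,y)→(A,y,R)
state=A head=2 tape=yy[y]z_   (A,y)→(A,y,R)
state=A head=3 tape=yyy[z]_   (A,z)→(A,y,L)
state=A head=2 tape=yy[y]y_   (A,y)→(A,y,R)
state=A head=3 tape=yyy[y]_   (A,y)→(A,y,R)
state=A head=4 tape=yyyy[_]   (A,_)→(C,z,L)
state=C head=3 tape=yyy[y]z   (C,y)→(A,z,L)
state=A head=2 tape=yy[y]zz   (A,y)→(A,y,R)
state=A head=3 tape=yyy[z]z   (A,z)→(A,y,L)
state=A head=2 tape=yy[y]yz   (A,y)→(A,y,R)
state=A head=3 tape=yyy[y]z   (A,y)→(A,y,R)
state=A head=4 tape=yyyy[z]
After 20 steps: state A, head at 4, tape yyyyz.

state A, head at 4, tape yyyyz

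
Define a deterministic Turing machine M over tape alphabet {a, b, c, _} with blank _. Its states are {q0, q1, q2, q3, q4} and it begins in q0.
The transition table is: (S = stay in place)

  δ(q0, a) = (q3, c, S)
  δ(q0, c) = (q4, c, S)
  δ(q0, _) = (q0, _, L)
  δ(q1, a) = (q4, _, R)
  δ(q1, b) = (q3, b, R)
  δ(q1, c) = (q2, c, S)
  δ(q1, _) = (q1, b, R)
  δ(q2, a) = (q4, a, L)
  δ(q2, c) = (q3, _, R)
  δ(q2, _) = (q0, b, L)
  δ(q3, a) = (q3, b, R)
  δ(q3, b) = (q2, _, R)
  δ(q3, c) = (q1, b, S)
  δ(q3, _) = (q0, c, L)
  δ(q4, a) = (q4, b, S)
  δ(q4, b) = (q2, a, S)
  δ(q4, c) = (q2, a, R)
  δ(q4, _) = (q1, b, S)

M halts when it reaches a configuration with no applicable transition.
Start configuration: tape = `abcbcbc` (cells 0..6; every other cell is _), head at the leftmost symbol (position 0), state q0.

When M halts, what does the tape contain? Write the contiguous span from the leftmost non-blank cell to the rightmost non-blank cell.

state=q0 head=0 tape=[a]bcbcbc_   (q0,a)→(q3,c,S)
state=q3 head=0 tape=[c]bcbcbc_   (q3,c)→(q1,b,S)
state=q1 head=0 tape=[b]bcbcbc_   (q1,b)→(q3,b,R)
state=q3 head=1 tape=b[b]cbcbc_   (q3,b)→(q2,_,R)
state=q2 head=2 tape=b_[c]bcbc_   (q2,c)→(q3,_,R)
state=q3 head=3 tape=b__[b]cbc_   (q3,b)→(q2,_,R)
state=q2 head=4 tape=b___[c]bc_   (q2,c)→(q3,_,R)
state=q3 head=5 tape=b____[b]c_   (q3,b)→(q2,_,R)
state=q2 head=6 tape=b_____[c]_   (q2,c)→(q3,_,R)
state=q3 head=7 tape=b______[_]   (q3,_)→(q0,c,L)
state=q0 head=6 tape=b_____[_]c   (q0,_)→(q0,_,L)
state=q0 head=5 tape=b____[_]_c   (q0,_)→(q0,_,L)
state=q0 head=4 tape=b___[_]__c   (q0,_)→(q0,_,L)
state=q0 head=3 tape=b__[_]___c   (q0,_)→(q0,_,L)
state=q0 head=2 tape=b_[_]____c   (q0,_)→(q0,_,L)
state=q0 head=1 tape=b[_]_____c   (q0,_)→(q0,_,L)
state=q0 head=0 tape=[b]______c
The non-blank tape span at halt is b______c.

b______c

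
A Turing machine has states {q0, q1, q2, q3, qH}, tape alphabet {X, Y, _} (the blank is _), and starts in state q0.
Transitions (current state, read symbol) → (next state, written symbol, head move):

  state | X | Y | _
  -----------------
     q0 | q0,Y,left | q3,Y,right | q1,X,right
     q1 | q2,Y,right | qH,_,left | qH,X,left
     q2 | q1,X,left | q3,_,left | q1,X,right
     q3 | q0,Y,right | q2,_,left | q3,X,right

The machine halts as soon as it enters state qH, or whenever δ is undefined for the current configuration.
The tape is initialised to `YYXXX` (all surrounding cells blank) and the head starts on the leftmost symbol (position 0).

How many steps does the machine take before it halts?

state=q0 head=0 tape=_[Y]YXXX   (q0,Y)→(q3,Y,right)
state=q3 head=1 tape=_Y[Y]XXX   (q3,Y)→(q2,_,left)
state=q2 head=0 tape=_[Y]_XXX   (q2,Y)→(q3,_,left)
state=q3 head=-1 tape=[_]__XXX   (q3,_)→(q3,X,right)
state=q3 head=0 tape=X[_]_XXX   (q3,_)→(q3,X,right)
state=q3 head=1 tape=XX[_]XXX   (q3,_)→(q3,X,right)
state=q3 head=2 tape=XXX[X]XX   (q3,X)→(q0,Y,right)
state=q0 head=3 tape=XXXY[X]X   (q0,X)→(q0,Y,left)
state=q0 head=2 tape=XXX[Y]YX   (q0,Y)→(q3,Y,right)
state=q3 head=3 tape=XXXY[Y]X   (q3,Y)→(q2,_,left)
state=q2 head=2 tape=XXX[Y]_X   (q2,Y)→(q3,_,left)
state=q3 head=1 tape=XX[X]__X   (q3,X)→(q0,Y,right)
state=q0 head=2 tape=XXY[_]_X   (q0,_)→(q1,X,right)
state=q1 head=3 tape=XXYX[_]X   (q1,_)→(qH,X,left)
state=qH head=2 tape=XXY[X]XX
M halts after 14 transitions.

14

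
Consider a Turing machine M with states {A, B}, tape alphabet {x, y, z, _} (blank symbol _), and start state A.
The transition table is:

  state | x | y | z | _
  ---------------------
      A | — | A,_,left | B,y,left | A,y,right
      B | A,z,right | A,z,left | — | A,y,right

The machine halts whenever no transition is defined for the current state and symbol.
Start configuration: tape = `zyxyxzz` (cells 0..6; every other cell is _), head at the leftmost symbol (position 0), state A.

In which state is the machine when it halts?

state=A head=0 tape=___[z]yxyxzz   (A,z)→(B,y,left)
state=B head=-1 tape=__[_]yyxyxzz   (B,_)→(A,y,right)
state=A head=0 tape=__y[y]yxyxzz   (A,y)→(A,_,left)
state=A head=-1 tape=__[y]_yxyxzz   (A,y)→(A,_,left)
state=A head=-2 tape=_[_]__yxyxzz   (A,_)→(A,y,right)
state=A head=-1 tape=_y[_]_yxyxzz   (A,_)→(A,y,right)
state=A head=0 tape=_yy[_]yxyxzz   (A,_)→(A,y,right)
state=A head=1 tape=_yyy[y]xyxzz   (A,y)→(A,_,left)
state=A head=0 tape=_yy[y]_xyxzz   (A,y)→(A,_,left)
state=A head=-1 tape=_y[y]__xyxzz   (A,y)→(A,_,left)
state=A head=-2 tape=_[y]___xyxzz   (A,y)→(A,_,left)
state=A head=-3 tape=[_]____xyxzz   (A,_)→(A,y,right)
state=A head=-2 tape=y[_]___xyxzz   (A,_)→(A,y,right)
state=A head=-1 tape=yy[_]__xyxzz   (A,_)→(A,y,right)
state=A head=0 tape=yyy[_]_xyxzz   (A,_)→(A,y,right)
state=A head=1 tape=yyyy[_]xyxzz   (A,_)→(A,y,right)
state=A head=2 tape=yyyyy[x]yxzz
No transition is defined for (A, x); M halts in state A.

A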